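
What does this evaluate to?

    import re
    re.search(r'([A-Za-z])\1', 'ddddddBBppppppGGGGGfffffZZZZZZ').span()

(0, 2)

After group 1 captures some text, `\1` only succeeds where that same text appears again.
The match spans [0:2] → 'dd'.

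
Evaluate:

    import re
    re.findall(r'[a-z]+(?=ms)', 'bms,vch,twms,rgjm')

The positive lookaround only admits positions where the adjacent text matches; those characters stay outside the span.
Scanning left to right: at [0:1] → 'b'; at [8:10] → 'tw'.
Since nothing is captured, `findall` lists the 2 matched substrings directly.

['b', 'tw']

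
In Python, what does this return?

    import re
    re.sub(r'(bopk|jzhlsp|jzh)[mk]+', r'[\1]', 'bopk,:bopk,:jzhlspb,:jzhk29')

'bopk,:bopk,:jzhlspb,:[jzh]29'

Matches: at [21:25] → 'jzhk'.
Each match is replaced using the text its own group 1 captured.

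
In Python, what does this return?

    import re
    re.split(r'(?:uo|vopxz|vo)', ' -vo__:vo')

Matches to split on: at [2:4] → 'vo'; at [7:9] → 'vo'.
Splitting on the pattern gives 3 pieces.

[' -', '__:', '']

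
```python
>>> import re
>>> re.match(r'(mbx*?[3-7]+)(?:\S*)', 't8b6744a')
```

None

Pattern: the literal 'mb', then zero or more of the literal 'x' (lazy), then one or more of a character in [3-7] (captured); then zero or more of a non-whitespace character (non-capturing group).
With `match`, the pattern is implicitly anchored at the beginning.
Here the string doesn't start with a match, so the call returns None.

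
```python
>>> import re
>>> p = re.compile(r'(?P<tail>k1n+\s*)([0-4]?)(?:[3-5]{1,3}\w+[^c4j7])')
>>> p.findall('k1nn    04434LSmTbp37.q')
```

[('k1nn    ', '0')]

The pattern matches the literal 'k1', then one or more of a literal 'n', then zero or more of whitespace (captured as 'tail'); then optionally a character in [0-4] (captured); then 1 to 3 of a character in [3-5], then one or more of a word character, then any character except [c4j7] (non-capturing group).
Scanning left to right: at [0:22] match 'k1nn    04434LSmTbp37.', groups = ('k1nn    ', '0').
Multiple groups make `findall` return tuples — one 2-tuple for the one match.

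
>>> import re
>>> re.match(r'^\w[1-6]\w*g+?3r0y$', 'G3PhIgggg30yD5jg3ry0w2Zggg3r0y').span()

(0, 30)

The pattern matches anchored at the start of the string; then a word character, then a character in [1-6], then zero or more of a word character; then one or more of a literal 'g' (lazy), then the literal '3r', then the literal '0y'; then anchored at the end.
`match` is anchored at position 0; if the pattern doesn't fit there, it returns None.
The match spans [0:30] → 'G3PhIgggg30yD5jg3ry0w2Zggg3r0y'.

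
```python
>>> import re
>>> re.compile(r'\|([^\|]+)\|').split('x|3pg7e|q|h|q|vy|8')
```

['x', '3pg7e', 'q', 'h', 'q', 'vy', '8']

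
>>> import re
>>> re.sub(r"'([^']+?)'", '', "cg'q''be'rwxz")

'cgrwxz'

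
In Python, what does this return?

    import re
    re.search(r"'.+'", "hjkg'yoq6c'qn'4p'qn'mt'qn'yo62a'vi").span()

`re.search` tries every starting position until one works.
The match spans [4:32] → "'yoq6c'qn'4p'qn'mt'qn'yo62a'".

(4, 32)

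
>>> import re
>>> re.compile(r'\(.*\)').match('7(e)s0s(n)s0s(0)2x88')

With `match`, the pattern is implicitly anchored at the beginning.
Here the pattern fails at index 0, so the call returns None.

None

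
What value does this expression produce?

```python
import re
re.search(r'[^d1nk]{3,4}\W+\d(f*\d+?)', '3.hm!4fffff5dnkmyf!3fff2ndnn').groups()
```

The pattern matches 3 to 4 of any character except [d1nk], then one or more of a non-word character, then a digit; then zero or more of a literal 'f', then one or more of a digit (lazy) (captured).
`search` walks the string left to right and returns the first match it finds.
The match spans [0:12] → '3.hm!4fffff5'.
Captured: group 1 = 'fffff5'.

('fffff5',)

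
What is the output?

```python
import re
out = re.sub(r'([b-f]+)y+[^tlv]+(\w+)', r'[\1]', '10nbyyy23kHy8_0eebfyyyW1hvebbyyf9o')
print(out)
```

10n[b]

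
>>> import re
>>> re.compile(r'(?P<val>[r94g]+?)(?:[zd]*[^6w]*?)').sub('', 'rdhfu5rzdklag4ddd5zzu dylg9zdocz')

The pattern matches one or more of one of [r94g] (lazy) (captured as 'val'); then zero or more of one of [zd], then zero or more of any character except [6w] (lazy) (non-capturing group).
A non-greedy quantifier consumes as few characters as it can — just enough that the remainder of the pattern still matches from where it stops; whatever follows it matches normally.
Matches: at [0:2] → 'rd'; at [6:9] → 'rzd'; at [12:13] → 'g'; at [13:17] → '4ddd'; at [25:26] → 'g'; ….
Every occurrence is swapped for ''.

'hfu5kla5zzu dylocz'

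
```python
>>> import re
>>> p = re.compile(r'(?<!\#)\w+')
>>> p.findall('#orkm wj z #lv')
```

The negative lookaround is zero-width — it rules out positions where the adjacent text would match, without consuming anything.
Walking the string: at [2:5] → 'rkm'; at [6:8] → 'wj'; at [9:10] → 'z'; at [13:14] → 'v'.
`findall` yields the raw match text (4 of them) because the pattern has no groups.

['rkm', 'wj', 'z', 'v']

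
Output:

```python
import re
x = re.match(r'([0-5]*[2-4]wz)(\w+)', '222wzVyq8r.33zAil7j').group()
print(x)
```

This matches zero or more of a character in [0-5], then a character in [2-4], then the literal 'wz' (captured); then one or more of a word character (captured).
`match` is anchored at position 0; if the pattern doesn't fit there, it returns None.
The match spans [0:10] → '222wzVyq8r'.
Captured: group 1 = '222wz', group 2 = 'Vyq8r'.

222wzVyq8r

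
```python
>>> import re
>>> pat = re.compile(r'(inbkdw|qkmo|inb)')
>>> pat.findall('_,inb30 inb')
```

Matches: at [2:5] match 'inb', group 1 = 'inb'; at [8:11] match 'inb', group 1 = 'inb'.
Because there's exactly one group, `findall` drops the full match and keeps group 1 from each hit.

['inb', 'inb']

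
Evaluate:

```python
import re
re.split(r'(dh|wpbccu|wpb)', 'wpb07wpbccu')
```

`|` is ordered: at each position the engine commits to the first alternative that works.
Matches to split on: at [0:3] → 'wpb'; at [5:11] → 'wpbccu'.
`re.split` interleaves the captured-group text with the surrounding fragments.

['', 'wpb', '07', 'wpbccu', '']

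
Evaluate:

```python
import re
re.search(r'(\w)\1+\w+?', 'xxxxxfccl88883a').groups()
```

('x',)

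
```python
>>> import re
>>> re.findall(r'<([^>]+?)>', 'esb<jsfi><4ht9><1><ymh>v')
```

['jsfi', '4ht9', '1', 'ymh']

One capturing group, so `findall` returns just the captured substring from each match — 4 in all.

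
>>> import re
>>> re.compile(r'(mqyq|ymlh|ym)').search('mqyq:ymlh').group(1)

The match spans [0:4] → 'mqyq'.
Captured: group 1 = 'mqyq'.

'mqyq'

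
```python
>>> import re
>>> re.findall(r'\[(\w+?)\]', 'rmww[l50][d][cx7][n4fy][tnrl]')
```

['l50', 'd', 'cx7', 'n4fy', 'tnrl']

Walking the string: at [4:9] match '[l50]', group 1 = 'l50'; at [9:12] match '[d]', group 1 = 'd'; at [12:17] match '[cx7]', group 1 = 'cx7'; at [17:23] match '[n4fy]', group 1 = 'n4fy'; at [23:29] match '[tnrl]', group 1 = 'tnrl'.
With a single group, `findall` returns only what that group captured — 5 items.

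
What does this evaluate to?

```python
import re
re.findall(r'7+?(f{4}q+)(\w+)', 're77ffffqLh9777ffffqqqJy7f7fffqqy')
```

The pattern matches one or more of a literal '7' (lazy); then exactly 4 of a literal 'f', then one or more of a literal 'q' (captured); then one or more of a word character (captured).
Matches: at [2:33] match '77ffffqLh9777ffffqqqJy7f7fffqqy', groups = ('ffffq', 'Lh9777ffffqqqJy7f7fffqqy').
2 groups means the one result is a tuple of 2 captured strings — 1 here.

[('ffffq', 'Lh9777ffffqqqJy7f7fffqqy')]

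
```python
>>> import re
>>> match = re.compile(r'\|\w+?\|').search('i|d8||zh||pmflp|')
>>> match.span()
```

`search` walks the string left to right and returns the first match it finds.
The match spans [1:5] → '|d8|'.

(1, 5)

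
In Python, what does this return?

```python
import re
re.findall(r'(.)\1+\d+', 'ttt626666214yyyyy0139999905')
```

['t', 'y']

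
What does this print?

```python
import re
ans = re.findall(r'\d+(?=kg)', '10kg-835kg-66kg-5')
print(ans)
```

['10', '835', '66']

Because the assertion is zero-width, the text it checks is not consumed and won't appear in the result.
With no groups in the pattern, `findall` gives back each whole match — 3 here.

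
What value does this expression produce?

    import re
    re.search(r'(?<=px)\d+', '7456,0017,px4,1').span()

Lookahead/lookbehind check context without consuming it, so the matched span excludes the asserted characters.
The match spans [12:13] → '4'.

(12, 13)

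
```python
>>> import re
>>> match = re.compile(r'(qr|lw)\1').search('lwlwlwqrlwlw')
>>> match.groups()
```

The match spans [0:4] → 'lwlw'.
Captured: group 1 = 'lw'.

('lw',)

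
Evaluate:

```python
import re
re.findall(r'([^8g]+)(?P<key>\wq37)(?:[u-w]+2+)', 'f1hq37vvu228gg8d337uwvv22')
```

[('f1', 'hq37')]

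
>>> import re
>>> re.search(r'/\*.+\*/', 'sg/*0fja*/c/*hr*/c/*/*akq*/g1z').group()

'/*0fja*/c/*hr*/c/*/*akq*/'

The match spans [2:27] → '/*0fja*/c/*hr*/c/*/*akq*/'.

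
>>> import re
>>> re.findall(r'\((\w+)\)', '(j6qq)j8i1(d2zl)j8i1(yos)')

['j6qq', 'd2zl', 'yos']

Walking the string: at [0:6] match '(j6qq)', group 1 = 'j6qq'; at [10:16] match '(d2zl)', group 1 = 'd2zl'; at [20:25] match '(yos)', group 1 = 'yos'.
Because there's exactly one group, `findall` drops the full match and keeps group 1 from each hit.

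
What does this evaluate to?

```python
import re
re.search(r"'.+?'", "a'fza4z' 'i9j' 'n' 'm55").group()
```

"'fza4z'"

The match spans [1:8] → "'fza4z'".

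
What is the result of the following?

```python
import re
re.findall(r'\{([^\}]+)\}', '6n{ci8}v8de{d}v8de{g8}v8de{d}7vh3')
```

['ci8', 'd', 'g8', 'd']

Scanning left to right: at [2:7] match '{ci8}', group 1 = 'ci8'; at [11:14] match '{d}', group 1 = 'd'; at [18:22] match '{g8}', group 1 = 'g8'; at [26:29] match '{d}', group 1 = 'd'.
`findall` collects group 1 from each match (4 total).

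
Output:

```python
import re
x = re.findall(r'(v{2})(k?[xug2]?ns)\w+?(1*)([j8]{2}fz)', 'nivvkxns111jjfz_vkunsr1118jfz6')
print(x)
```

[('vv', 'kxns', '11', 'jjfz')]

This matches exactly 2 of a literal 'v' (captured); then optionally the literal 'k', then optionally one of [xug2], then the literal 'ns' (captured); then one or more of a word character (lazy); then zero or more of a literal '1' (captured); then exactly 2 of one of [j8], then the literal 'fz' (captured).
A `+?`/`*?`/`{m,n}?` starts at its minimum and grows only as far as needed for what follows to match.
Scanning left to right: at [2:15] match 'vvkxns111jjfz', groups = ('vv', 'kxns', '11', 'jjfz').
4 groups means the one result is a tuple of 4 captured strings — 1 here.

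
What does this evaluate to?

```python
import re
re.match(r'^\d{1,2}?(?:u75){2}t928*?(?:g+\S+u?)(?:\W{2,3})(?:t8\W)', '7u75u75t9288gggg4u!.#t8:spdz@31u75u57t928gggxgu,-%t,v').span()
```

(0, 24)

`re.match` won't scan ahead — the pattern has to work from the very first character.
The match spans [0:24] → '7u75u75t9288gggg4u!.#t8:'.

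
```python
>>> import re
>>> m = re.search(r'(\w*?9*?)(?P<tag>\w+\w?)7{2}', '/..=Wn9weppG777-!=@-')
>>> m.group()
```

Pattern: zero or more of a word character (lazy), then zero or more of the literal '9' (lazy) (captured); then one or more of a word character, then optionally a word character (captured as 'tag'); then exactly 2 of a literal '7'.
The match spans [4:15] → 'Wn9weppG777'.

'Wn9weppG777'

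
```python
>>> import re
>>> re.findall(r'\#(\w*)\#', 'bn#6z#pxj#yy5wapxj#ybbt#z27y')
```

['6z', 'yy5wapxj']

Scanning left to right: at [2:6] match '#6z#', group 1 = '6z'; at [9:19] match '#yy5wapxj#', group 1 = 'yy5wapxj'.
With a single group, `findall` returns only what that group captured — 2 items.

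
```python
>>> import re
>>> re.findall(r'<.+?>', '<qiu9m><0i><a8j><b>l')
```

['<qiu9m>', '<0i>', '<a8j>', '<b>']

A non-greedy quantifier consumes as few characters as it can — just enough that the remainder of the pattern still matches from where it stops; whatever follows it matches normally.
Scanning left to right: at [0:7] → '<qiu9m>'; at [7:11] → '<0i>'; at [11:16] → '<a8j>'; at [16:19] → '<b>'.
No capturing groups, so `findall` returns the 4 full match strings.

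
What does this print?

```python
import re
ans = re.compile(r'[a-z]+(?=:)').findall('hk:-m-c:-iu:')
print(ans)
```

Lookahead/lookbehind check context without consuming it, so the matched span excludes the asserted characters.
Walking the string: at [0:2] → 'hk'; at [6:7] → 'c'; at [9:11] → 'iu'.
`findall` yields the raw match text (3 of them) because the pattern has no groups.

['hk', 'c', 'iu']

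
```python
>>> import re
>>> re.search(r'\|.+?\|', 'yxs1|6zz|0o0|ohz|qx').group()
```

`re.search` scans for the first position where the pattern succeeds.
The match spans [4:9] → '|6zz|'.

'|6zz|'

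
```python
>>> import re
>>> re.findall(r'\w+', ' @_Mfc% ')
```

['_Mfc']

Pattern: one or more of a word character.
Walking the string: at [2:6] → '_Mfc'.
No capturing groups, so `findall` returns the 1 full match string.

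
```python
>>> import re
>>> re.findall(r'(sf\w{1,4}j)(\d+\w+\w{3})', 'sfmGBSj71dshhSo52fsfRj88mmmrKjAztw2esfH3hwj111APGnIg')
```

[('sfmGBSj', '71dshhSo52fsfRj88mmmrKjAztw2esfH3hwj111APGnIg')]

This matches the literal 'sf', then 1 to 4 of a word character, then the literal 'j' (captured); then one or more of a digit, then one or more of a word character, then exactly 3 of a word character (captured).
Matches: at [0:52] match 'sfmGBSj71dshhSo52fsfRj88mmmrKjAztw2esfH3hwj111APGnIg', groups = ('sfmGBSj', '71dshhSo52fsfRj88mmmrKjAztw2esfH3hwj111APGnIg').
`findall` packs the 2 group values into a tuple for every match.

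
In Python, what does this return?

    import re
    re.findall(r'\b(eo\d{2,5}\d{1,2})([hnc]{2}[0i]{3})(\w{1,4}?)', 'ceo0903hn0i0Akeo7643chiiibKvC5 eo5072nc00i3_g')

This matches a word boundary (`\b`, zero-width); then the literal 'eo', then 2 to 5 of a digit, then 1 to 2 of a digit (captured); then exactly 2 of one of [hnc], then exactly 3 of one of [0i] (captured); then 1 to 4 of a word character (lazy) (captured).
Lazy quantifiers expand one character at a time until the remainder of the pattern can match.
Scanning left to right: at [31:43] match 'eo5072nc00i3', groups = ('eo5072', 'nc00i', '3').
With 3 capturing groups, `findall` returns a 3-tuple per match.

[('eo5072', 'nc00i', '3')]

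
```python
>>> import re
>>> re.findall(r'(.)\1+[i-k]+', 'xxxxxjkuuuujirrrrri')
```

['x', 'u', 'r']

`\1` is not a pattern — it's the concrete string captured by group 1, re-applied verbatim.
Walking the string: at [0:7] match 'xxxxxjk', group 1 = 'x'; at [7:13] match 'uuuuji', group 1 = 'u'; at [13:19] match 'rrrrri', group 1 = 'r'.
`findall` collects group 1 from each match (3 total).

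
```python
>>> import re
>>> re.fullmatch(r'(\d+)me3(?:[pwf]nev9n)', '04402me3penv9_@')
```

Pattern: one or more of a digit (captured); then the literal 'me', then a literal '3'; then one of [pwf], then the literal 'ne', then the literal 'v9n' (non-capturing group).
`re.fullmatch` requires the pattern to consume the entire string.
Here the string isn't matched end-to-end, so the call returns None.

None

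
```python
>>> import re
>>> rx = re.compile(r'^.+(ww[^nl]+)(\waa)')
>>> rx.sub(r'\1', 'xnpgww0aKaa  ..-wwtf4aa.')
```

Pattern: anchored at the start of the string; then one or more of any character; then the literal 'ww', then one or more of any character except [nl] (captured); then a word character, then the literal 'aa' (captured).
Matches: at [0:23] → 'xnpgww0aKaa  ..-wwtf4aa'.
The replacement refers to a captured group, so each match is rewritten using its own captured text.

'wwtf.'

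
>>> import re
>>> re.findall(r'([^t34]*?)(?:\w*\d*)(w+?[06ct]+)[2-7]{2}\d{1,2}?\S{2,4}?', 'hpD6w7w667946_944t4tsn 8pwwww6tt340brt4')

Because the quantifier is non-greedy, it stops expanding at the earliest point where the rest of the pattern can succeed.
Multiple groups make `findall` return tuples — one 2-tuple for each match.

[('', 'w6'), ('sn ', 'w6tt')]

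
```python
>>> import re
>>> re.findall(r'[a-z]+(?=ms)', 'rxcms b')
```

['rxc']

Because the assertion is zero-width, the text it checks is not consumed and won't appear in the result.
Matches: at [0:3] → 'rxc'.
With no groups in the pattern, `findall` gives back each whole match — 1 here.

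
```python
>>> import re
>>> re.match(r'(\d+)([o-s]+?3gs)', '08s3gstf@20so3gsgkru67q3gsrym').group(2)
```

The match spans [0:6] → '08s3gs'.
Captured: group 1 = '08', group 2 = 's3gs'.

's3gs'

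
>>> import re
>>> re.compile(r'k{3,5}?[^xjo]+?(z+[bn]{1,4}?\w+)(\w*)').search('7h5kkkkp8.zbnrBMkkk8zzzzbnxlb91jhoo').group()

The pattern matches 3 to 5 of the literal 'k' (lazy), then one or more of any character except [xjo] (lazy); then one or more of the literal 'z', then 1 to 4 of one of [bn] (lazy), then one or more of a word character (captured); then zero or more of a word character (captured).
The match spans [3:35] → 'kkkkp8.zbnrBMkkk8zzzzbnxlb91jhoo'.

'kkkkp8.zbnrBMkkk8zzzzbnxlb91jhoo'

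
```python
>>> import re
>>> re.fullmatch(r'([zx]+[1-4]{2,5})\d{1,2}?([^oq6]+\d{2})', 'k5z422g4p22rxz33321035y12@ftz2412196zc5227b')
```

Pattern: one or more of one of [zx], then 2 to 5 of a character in [1-4] (captured); then 1 to 2 of a digit (lazy); then one or more of any character except [oq6], then exactly 2 of a digit (captured).
`fullmatch` succeeds only if the pattern covers the string from start to end.
Here the string isn't matched end-to-end, so the call returns None.

None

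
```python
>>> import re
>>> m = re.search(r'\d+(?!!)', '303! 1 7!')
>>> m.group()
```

`(?!…)`/`(?<!…)` only lets a position through if the neighbouring text does NOT match; no characters are consumed.
`search` walks the string left to right and returns the first match it finds.
The match spans [0:2] → '30'.

'30'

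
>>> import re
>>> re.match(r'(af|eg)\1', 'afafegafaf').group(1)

The backreference `\1` re-matches whatever the first group consumed, character for character.
`re.match` won't scan ahead — the pattern has to work from the very first character.
The match spans [0:4] → 'afaf'.
Captured: group 1 = 'af'.

'af'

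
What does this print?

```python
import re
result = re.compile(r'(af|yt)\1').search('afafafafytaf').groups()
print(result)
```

('af',)

The backreference `\1` re-matches whatever the first group consumed, character for character.
`re.search` tries every starting position until one works.
The match spans [0:4] → 'afaf'.
Captured: group 1 = 'af'.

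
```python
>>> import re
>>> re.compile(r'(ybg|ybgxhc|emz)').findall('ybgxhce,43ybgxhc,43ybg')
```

['ybg', 'ybg', 'ybg']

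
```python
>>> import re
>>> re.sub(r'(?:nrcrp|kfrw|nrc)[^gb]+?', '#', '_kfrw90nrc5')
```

Matches: at [1:6] → 'kfrw9'; at [7:11] → 'nrc5'.
Every occurrence is swapped for '#'.

'_#0#'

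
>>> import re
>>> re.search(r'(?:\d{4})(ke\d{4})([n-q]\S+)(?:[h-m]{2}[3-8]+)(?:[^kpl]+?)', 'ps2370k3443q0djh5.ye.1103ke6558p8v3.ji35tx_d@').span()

(21, 41)

The pattern matches exactly 4 of a digit (non-capturing group); then the literal 'ke', then exactly 4 of a digit (captured); then a character in [n-q], then one or more of a non-whitespace character (captured); then exactly 2 of a character in [h-m], then one or more of a character in [3-8] (non-capturing group); then one or more of any character except [kpl] (lazy) (non-capturing group).
A non-greedy quantifier consumes as few characters as it can — just enough that the remainder of the pattern still matches from where it stops; whatever follows it matches normally.
Unlike `match`, `search` isn't anchored — it looks for the pattern anywhere in the string.
The match spans [21:41] → '1103ke6558p8v3.ji35t'.
Captured: group 1 = 'ke6558', group 2 = 'p8v3.'.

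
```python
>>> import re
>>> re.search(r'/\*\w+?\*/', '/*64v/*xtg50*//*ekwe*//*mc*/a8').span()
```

(5, 14)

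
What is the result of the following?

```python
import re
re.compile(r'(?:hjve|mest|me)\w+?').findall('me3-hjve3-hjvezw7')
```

['me3', 'hjve3', 'hjvez']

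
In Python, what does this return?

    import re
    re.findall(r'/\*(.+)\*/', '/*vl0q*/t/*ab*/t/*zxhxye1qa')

With a single group, `findall` returns only what that group captured — 1 item.

['vl0q*/t/*ab']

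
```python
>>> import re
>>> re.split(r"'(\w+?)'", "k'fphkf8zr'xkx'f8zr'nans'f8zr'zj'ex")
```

Matches to split on: at [1:11] → "'fphkf8zr'"; at [14:20] → "'f8zr'"; at [24:30] → "'f8zr'".
Because the pattern has a capturing group, `split` also inserts each captured text between the pieces.

['k', 'fphkf8zr', 'xkx', 'f8zr', 'nans', 'f8zr', "zj'ex"]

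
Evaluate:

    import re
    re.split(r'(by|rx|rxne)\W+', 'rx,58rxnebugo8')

['', 'rx', '58rxnebugo8']

Matches to split on: at [0:3] → 'rx,'.
Because the pattern has a capturing group, `split` also inserts each captured text between the pieces.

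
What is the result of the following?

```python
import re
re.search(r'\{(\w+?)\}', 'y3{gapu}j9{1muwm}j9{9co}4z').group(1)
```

Unlike `match`, `search` isn't anchored — it looks for the pattern anywhere in the string.
The match spans [2:8] → '{gapu}'.
Captured: group 1 = 'gapu'.

'gapu'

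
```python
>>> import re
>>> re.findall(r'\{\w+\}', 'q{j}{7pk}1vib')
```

`findall` yields the raw match text (2 of them) because the pattern has no groups.

['{j}', '{7pk}']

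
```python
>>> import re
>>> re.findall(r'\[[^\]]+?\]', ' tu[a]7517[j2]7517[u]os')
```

['[a]', '[j2]', '[u]']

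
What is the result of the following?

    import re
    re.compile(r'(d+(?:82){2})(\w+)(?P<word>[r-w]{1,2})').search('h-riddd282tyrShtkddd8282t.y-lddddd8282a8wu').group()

'ddddd8282a8wu'

The pattern matches one or more of the literal 'd', then the literal '82' repeated 2 times (captured); then one or more of a word character (captured); then 1 to 2 of a character in [r-w] (captured as 'word').
`re.search` scans for the first position where the pattern succeeds.
The match spans [29:42] → 'ddddd8282a8wu'.
Captured: group 1 = 'ddddd8282', group 2 = 'a8w', group 3 = 'u'.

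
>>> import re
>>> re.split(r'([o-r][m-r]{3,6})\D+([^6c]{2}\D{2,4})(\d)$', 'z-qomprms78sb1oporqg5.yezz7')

This matches a character in [o-r], then 3 to 6 of a character in [m-r] (captured); then one or more of a non-digit; then exactly 2 of any character except [6c], then 2 to 4 of a non-digit (captured); then a digit (captured); then anchored at the end.
With a capturing group present, the delimiter's captured portion is kept in the result list.

['z-qomprms78sb1', 'oporq', '5.yezz', '7', '']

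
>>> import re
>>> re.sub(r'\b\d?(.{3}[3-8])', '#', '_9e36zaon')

'#6zaon'

Pattern: a word boundary (`\b`, zero-width); then optionally a digit; then exactly 3 of any character, then a character in [3-8] (captured).
Matches: at [0:4] → '_9e3'.
`sub` substitutes '#' at each match site.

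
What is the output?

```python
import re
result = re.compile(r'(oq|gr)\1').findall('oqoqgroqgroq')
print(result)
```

['oq']

A backreference is literal: `\1` must see the identical characters the first group matched.
Because there's exactly one group, `findall` drops the full match and keeps group 1 from the one hit.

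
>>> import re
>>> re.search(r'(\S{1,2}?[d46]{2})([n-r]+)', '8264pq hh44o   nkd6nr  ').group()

Pattern: 1 to 2 of a non-whitespace character (lazy), then exactly 2 of one of [d46] (captured); then one or more of a character in [n-r] (captured).
The match spans [0:6] → '8264pq'.

'8264pq'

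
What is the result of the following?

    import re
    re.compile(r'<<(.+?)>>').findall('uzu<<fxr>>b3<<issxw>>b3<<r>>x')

['fxr', 'issxw', 'r']

A non-greedy quantifier consumes as few characters as it can — just enough that the remainder of the pattern still matches from where it stops; whatever follows it matches normally.
Scanning left to right: at [3:10] match '<<fxr>>', group 1 = 'fxr'; at [12:21] match '<<issxw>>', group 1 = 'issxw'; at [23:28] match '<<r>>', group 1 = 'r'.
With a single group, `findall` returns only what that group captured — 3 items.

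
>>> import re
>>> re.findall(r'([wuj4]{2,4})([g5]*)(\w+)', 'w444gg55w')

[('w444', 'gg55', 'w')]

With 3 capturing groups, `findall` returns a 3-tuple per match.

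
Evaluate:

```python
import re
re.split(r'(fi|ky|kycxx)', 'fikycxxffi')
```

The regex engine tests alternatives in the order written; an earlier branch that matches wins even if a later one would match more.
Matches to split on: at [0:2] → 'fi'; at [2:4] → 'ky'; at [8:10] → 'fi'.
Because the pattern has a capturing group, `split` also inserts each captured text between the pieces.

['', 'fi', '', 'ky', 'cxxf', 'fi', '']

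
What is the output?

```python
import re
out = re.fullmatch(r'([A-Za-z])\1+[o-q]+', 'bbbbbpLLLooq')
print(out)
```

None

`\1` has to match the exact text group 1 already captured.
For `fullmatch`, every character of the input must be accounted for by the pattern.
Here there's no way to consume every character, so the call returns None.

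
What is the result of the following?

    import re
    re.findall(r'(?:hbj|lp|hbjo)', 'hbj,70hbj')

Matches: at [0:3] → 'hbj'; at [6:9] → 'hbj'.
No capturing groups, so `findall` returns the 2 full match strings.

['hbj', 'hbj']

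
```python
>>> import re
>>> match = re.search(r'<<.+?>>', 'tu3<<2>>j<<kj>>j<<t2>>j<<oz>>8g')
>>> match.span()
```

(3, 8)

With the lazy modifier that quantifier settles for the fewest repetitions that let the rest of the pattern succeed (the atoms after it are unaffected and can still be greedy).
`search` walks the string left to right and returns the first match it finds.
The match spans [3:8] → '<<2>>'.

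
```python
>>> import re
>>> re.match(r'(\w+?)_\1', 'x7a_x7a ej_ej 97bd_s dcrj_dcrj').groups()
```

('x7a',)

The match spans [0:7] → 'x7a_x7a'.
Captured: group 1 = 'x7a'.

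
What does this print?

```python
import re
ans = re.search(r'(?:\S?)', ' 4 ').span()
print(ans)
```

The match spans [0:0] → ''.

(0, 0)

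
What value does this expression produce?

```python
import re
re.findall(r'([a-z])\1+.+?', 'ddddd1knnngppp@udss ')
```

['d', 'n', 'p', 's']

The backreference `\1` re-matches whatever the first group consumed, character for character.
Matches: at [0:6] match 'ddddd1', group 1 = 'd'; at [7:11] match 'nnng', group 1 = 'n'; at [11:15] match 'ppp@', group 1 = 'p'; at [17:20] match 'ss ', group 1 = 's'.
One capturing group, so `findall` returns just the captured substring from each match — 4 in all.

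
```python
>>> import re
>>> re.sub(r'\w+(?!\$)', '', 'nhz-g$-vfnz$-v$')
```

A negative assertion filters positions out without eating any characters.
Matches: at [0:3] → 'nhz'; at [7:10] → 'vfn'.
`sub` substitutes '' at each match site.

'-g$-z$-v$'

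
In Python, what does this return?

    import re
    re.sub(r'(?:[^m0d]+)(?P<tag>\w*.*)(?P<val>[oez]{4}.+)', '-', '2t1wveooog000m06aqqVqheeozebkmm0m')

'-'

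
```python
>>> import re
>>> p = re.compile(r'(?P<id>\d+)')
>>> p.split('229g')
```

['', '229', 'g']

The pattern matches one or more of a digit (captured as 'id').
The group in the pattern means `split` returns the separators' captures alongside the pieces.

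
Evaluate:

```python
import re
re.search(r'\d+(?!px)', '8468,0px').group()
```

A negative assertion filters positions out without eating any characters.
`re.search` tries every starting position until one works.
The match spans [0:4] → '8468'.

'8468'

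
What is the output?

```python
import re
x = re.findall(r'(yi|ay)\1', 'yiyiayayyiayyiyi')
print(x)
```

`\1` is not a pattern — it's the concrete string captured by group 1, re-applied verbatim.
Matches: at [0:4] match 'yiyi', group 1 = 'yi'; at [4:8] match 'ayay', group 1 = 'ay'; at [12:16] match 'yiyi', group 1 = 'yi'.
One capturing group, so `findall` returns just the captured substring from each match — 3 in all.

['yi', 'ay', 'yi']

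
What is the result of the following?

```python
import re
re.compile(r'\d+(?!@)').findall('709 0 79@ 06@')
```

A negative assertion filters positions out without eating any characters.
Matches: at [0:3] → '709'; at [4:5] → '0'; at [6:7] → '7'; at [10:11] → '0'.
Since nothing is captured, `findall` lists the 4 matched substrings directly.

['709', '0', '7', '0']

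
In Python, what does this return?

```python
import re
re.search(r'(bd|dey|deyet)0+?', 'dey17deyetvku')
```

None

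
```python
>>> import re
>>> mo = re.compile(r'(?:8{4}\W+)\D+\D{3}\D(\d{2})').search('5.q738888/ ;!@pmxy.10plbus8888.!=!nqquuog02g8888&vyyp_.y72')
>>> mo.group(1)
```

The match spans [5:21] → '8888/ ;!@pmxy.10'.
Captured: group 1 = '10'.

'10'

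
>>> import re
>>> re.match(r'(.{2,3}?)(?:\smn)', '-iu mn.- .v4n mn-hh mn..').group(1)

'-iu'

Pattern: 2 to 3 of any character (lazy) (captured); then whitespace, then the literal 'mn' (non-capturing group).
`re.match` only tries the pattern at the start of the string.
The match spans [0:6] → '-iu mn'.
Captured: group 1 = '-iu'.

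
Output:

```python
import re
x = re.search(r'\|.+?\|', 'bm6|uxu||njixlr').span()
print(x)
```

(3, 8)

Unlike `match`, `search` isn't anchored — it looks for the pattern anywhere in the string.
The match spans [3:8] → '|uxu|'.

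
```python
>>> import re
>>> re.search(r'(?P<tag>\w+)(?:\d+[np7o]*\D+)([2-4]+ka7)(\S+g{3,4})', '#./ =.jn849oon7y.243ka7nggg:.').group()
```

The pattern matches one or more of a word character (captured as 'tag'); then one or more of a digit, then zero or more of one of [np7o], then one or more of a non-digit (non-capturing group); then one or more of a character in [2-4], then the literal 'ka7' (captured); then one or more of a non-whitespace character, then 3 to 4 of a literal 'g' (captured).
`re.search` scans for the first position where the pattern succeeds.
The match spans [6:27] → 'jn849oon7y.243ka7nggg'.
Captured: group 1 = 'jn849oon', group 2 = '243ka7', group 3 = 'nggg'.

'jn849oon7y.243ka7nggg'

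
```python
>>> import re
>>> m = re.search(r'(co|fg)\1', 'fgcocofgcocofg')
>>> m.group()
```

After group 1 captures some text, `\1` only succeeds where that same text appears again.
The match spans [2:6] → 'coco'.

'coco'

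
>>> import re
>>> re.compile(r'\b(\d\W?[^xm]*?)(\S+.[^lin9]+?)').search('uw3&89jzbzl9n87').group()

'89jzbzl9n87'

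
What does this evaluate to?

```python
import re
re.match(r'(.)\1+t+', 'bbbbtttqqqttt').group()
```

'bbbbttt'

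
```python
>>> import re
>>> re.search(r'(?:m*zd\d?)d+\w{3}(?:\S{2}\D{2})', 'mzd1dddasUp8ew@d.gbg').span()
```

Pattern: zero or more of a literal 'm', then the literal 'zd', then optionally a digit (non-capturing group); then one or more of the literal 'd', then exactly 3 of a word character; then exactly 2 of a non-whitespace character, then exactly 2 of a non-digit (non-capturing group).
`search` walks the string left to right and returns the first match it finds.
The match spans [0:14] → 'mzd1dddasUp8ew'.

(0, 14)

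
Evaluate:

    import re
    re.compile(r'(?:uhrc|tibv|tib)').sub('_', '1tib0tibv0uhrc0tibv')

'1_0_0_0_'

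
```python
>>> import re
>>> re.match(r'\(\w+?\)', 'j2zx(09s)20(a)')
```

`re.match` only tries the pattern at the start of the string.
Here the pattern fails at index 0, so the call returns None.

None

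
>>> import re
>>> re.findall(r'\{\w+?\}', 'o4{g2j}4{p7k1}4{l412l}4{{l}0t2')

No capturing groups, so `findall` returns the 4 full match strings.

['{g2j}', '{p7k1}', '{l412l}', '{l}']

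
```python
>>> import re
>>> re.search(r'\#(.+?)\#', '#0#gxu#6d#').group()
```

'#0#'

`re.search` tries every starting position until one works.
The match spans [0:3] → '#0#'.
Captured: group 1 = '0'.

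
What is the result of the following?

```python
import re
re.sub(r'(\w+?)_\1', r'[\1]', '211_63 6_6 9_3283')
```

`\1` is not a pattern — it's the concrete string captured by group 1, re-applied verbatim.
Matches: at [7:10] → '6_6'.
Each match is replaced using the text its own group 1 captured.

'211_63 [6] 9_3283'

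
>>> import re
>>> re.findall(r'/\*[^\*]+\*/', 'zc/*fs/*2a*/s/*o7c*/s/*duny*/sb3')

['/*2a*/', '/*o7c*/', '/*duny*/']

With no groups in the pattern, `findall` gives back each whole match — 3 here.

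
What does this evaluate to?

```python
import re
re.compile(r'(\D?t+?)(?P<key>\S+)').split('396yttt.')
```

['396', 'yt', 'tt.', '']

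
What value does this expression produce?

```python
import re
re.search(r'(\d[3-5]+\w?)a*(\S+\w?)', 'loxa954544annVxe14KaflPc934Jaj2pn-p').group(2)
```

'nnVxe14KaflPc934Jaj2pn-p'

This matches a digit, then one or more of a character in [3-5], then optionally a word character (captured); then zero or more of a literal 'a'; then one or more of a non-whitespace character, then optionally a word character (captured).
`re.search` scans for the first position where the pattern succeeds.
The match spans [4:35] → '954544annVxe14KaflPc934Jaj2pn-p'.
Captured: group 1 = '954544a', group 2 = 'nnVxe14KaflPc934Jaj2pn-p'.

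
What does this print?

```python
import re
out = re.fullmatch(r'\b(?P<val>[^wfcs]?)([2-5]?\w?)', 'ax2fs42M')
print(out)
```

`re.fullmatch` requires the pattern to consume the entire string.
Here the pattern can't cover the whole string, so the call returns None.

None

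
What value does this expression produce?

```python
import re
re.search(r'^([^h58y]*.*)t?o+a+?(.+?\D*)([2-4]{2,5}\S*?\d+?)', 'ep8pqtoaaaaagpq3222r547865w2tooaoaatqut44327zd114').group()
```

'ep8pqtoaaaaagpq3222r547865w2tooaoaatqut44327'

A non-greedy quantifier consumes as few characters as it can — just enough that the remainder of the pattern still matches from where it stops; whatever follows it matches normally.
The match spans [0:44] → 'ep8pqtoaaaaagpq3222r547865w2tooaoaatqut44327'.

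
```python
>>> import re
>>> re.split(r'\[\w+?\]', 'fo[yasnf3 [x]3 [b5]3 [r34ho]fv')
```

Matches to split on: at [10:13] → '[x]'; at [15:19] → '[b5]'; at [21:28] → '[r34ho]'.
`split` removes every match and returns the 4 fragments in between.

['fo[yasnf3 ', '3 ', '3 ', 'fv']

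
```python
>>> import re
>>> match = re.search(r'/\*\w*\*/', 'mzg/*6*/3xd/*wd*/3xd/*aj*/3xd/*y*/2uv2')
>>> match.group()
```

'/*6*/'

Unlike `match`, `search` isn't anchored — it looks for the pattern anywhere in the string.
The match spans [3:8] → '/*6*/'.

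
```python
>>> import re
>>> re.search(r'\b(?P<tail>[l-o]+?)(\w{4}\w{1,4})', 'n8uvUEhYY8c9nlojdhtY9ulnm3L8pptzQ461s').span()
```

This matches a word boundary (`\b`, zero-width); then one or more of a character in [l-o] (lazy) (captured as 'tail'); then exactly 4 of a word character, then 1 to 4 of a word character (captured).
`re.search` scans for the first position where the pattern succeeds.
The match spans [0:9] → 'n8uvUEhYY'.
Captured: group 1 = 'n', group 2 = '8uvUEhYY'.

(0, 9)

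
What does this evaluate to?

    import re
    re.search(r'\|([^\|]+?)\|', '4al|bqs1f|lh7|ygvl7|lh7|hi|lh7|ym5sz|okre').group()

Unlike `match`, `search` isn't anchored — it looks for the pattern anywhere in the string.
The match spans [3:10] → '|bqs1f|'.
Captured: group 1 = 'bqs1f'.

'|bqs1f|'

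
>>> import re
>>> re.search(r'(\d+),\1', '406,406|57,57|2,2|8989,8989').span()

(0, 7)

`\1` is not a pattern — it's the concrete string captured by group 1, re-applied verbatim.
The match spans [0:7] → '406,406'.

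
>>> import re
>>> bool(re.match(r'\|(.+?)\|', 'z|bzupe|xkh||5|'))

False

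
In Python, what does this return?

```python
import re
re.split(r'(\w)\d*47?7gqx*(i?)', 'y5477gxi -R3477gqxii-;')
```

['y5477gxi -', 'R', 'i', 'i-;']

The pattern matches a word character (captured); then zero or more of a digit, then the literal '4', then optionally a literal '7'; then the literal '7gq', then zero or more of the literal 'x'; then optionally a literal 'i' (captured).
Matches to split on: at [10:19] → 'R3477gqxi'.
Because the pattern has a capturing group, `split` also inserts each captured text between the pieces.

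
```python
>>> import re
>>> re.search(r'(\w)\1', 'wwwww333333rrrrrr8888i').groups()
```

('w',)

`\1` has to match the exact text group 1 already captured.
`search` walks the string left to right and returns the first match it finds.
The match spans [0:2] → 'ww'.
Captured: group 1 = 'w'.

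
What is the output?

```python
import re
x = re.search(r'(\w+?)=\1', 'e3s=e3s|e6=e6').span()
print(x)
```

The backreference `\1` re-matches whatever the first group consumed, character for character.
The match spans [0:7] → 'e3s=e3s'.

(0, 7)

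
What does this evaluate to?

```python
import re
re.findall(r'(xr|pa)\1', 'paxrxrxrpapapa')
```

After group 1 captures some text, `\1` only succeeds where that same text appears again.
`findall` collects group 1 from each match (2 total).

['xr', 'pa']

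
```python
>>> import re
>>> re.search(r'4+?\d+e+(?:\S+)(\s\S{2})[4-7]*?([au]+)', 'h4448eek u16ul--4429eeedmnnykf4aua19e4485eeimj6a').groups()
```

The pattern matches one or more of the literal '4' (lazy), then one or more of a digit, then one or more of a literal 'e'; then one or more of a non-whitespace character (non-capturing group); then whitespace, then exactly 2 of a non-whitespace character (captured); then zero or more of a character in [4-7] (lazy); then one or more of one of [au] (captured).
`re.search` scans for the first position where the pattern succeeds.
The match spans [1:13] → '4448eek u16u'.
Captured: group 1 = ' u1', group 2 = 'u'.

(' u1', 'u')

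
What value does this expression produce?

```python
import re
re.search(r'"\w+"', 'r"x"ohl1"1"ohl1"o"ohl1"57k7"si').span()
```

(1, 4)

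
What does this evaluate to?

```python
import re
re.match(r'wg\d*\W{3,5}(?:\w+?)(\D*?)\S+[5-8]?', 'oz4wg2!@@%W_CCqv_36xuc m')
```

None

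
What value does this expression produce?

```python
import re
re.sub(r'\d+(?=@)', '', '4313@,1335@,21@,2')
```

Lookahead/lookbehind check context without consuming it, so the matched span excludes the asserted characters.
Every occurrence is swapped for ''.

'@,@,@,2'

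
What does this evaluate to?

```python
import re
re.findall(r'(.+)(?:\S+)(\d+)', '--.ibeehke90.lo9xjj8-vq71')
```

[('--.ibeehke90.lo9xjj8-vq', '1')]

The pattern matches one or more of any character (captured); then one or more of a non-whitespace character (non-capturing group); then one or more of a digit (captured).
Matches: at [0:25] match '--.ibeehke90.lo9xjj8-vq71', groups = ('--.ibeehke90.lo9xjj8-vq', '1').
With 2 capturing groups, `findall` returns a 2-tuple per match.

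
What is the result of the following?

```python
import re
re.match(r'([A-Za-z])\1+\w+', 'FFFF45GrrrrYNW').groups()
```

('F',)

The match spans [0:14] → 'FFFF45GrrrrYNW'.
Captured: group 1 = 'F'.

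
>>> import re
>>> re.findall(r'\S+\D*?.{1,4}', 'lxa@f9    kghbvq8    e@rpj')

['lxa@f9    ', 'kghbvq8    ', 'e@rpj']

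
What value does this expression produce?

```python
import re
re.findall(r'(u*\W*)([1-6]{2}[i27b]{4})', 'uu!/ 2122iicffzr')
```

[('uu!/ ', '2122ii')]

`findall` packs the 2 group values into a tuple for every match.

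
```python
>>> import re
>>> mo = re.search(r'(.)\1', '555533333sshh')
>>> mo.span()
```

(0, 2)

After group 1 captures some text, `\1` only succeeds where that same text appears again.
The match spans [0:2] → '55'.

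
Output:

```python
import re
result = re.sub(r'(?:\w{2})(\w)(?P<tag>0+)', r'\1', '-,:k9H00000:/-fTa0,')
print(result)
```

-,:H:/-a,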